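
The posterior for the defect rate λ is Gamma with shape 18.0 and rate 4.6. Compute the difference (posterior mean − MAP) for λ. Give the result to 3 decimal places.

Mode = (α−1)/β = 17.0/4.6 = 3.696.
Mean = α/β = 18.0/4.6 = 3.913.
Difference = 3.913 − 3.696 = 0.217.

0.217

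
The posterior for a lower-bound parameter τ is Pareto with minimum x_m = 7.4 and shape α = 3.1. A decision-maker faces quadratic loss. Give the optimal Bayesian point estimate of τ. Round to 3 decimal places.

The Pareto density is strictly decreasing on [x_m, ∞), so the mode is x_m = 7.400.
Mean = α·x_m/(α−1) = 3.1·7.4/2.1 = 10.924.
Quadratic loss ⇒ the optimal estimator is the posterior mean.

10.924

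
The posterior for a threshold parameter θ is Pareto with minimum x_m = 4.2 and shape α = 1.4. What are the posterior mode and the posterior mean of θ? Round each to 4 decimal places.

The Pareto density is strictly decreasing on [x_m, ∞), so the mode is x_m = 4.2000.
Mean = α·x_m/(α−1) = 1.4·4.2/0.4 = 14.7000.
Mean > mode: the posterior has a right tail.

θ_MAP = 4.2000, E[θ|data] = 14.7000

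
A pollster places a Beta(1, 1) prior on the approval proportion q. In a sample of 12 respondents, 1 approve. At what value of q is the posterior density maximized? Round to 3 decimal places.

0.083

Posterior: Beta(1+1, 1+11) = Beta(2, 12).
Mode = (2−1)/(2+12−2) = 1/12 = 0.083.
With a flat prior the MAP equals the MLE, 1/12.
Mean = 2/(2+12) = 2/14 = 0.143.
This is the posterior mode — the MAP estimate.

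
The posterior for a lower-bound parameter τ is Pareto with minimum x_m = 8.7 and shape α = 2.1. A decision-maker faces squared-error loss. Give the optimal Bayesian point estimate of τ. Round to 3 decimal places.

16.609

The Pareto density is strictly decreasing on [x_m, ∞), so the mode is x_m = 8.700.
Mean = α·x_m/(α−1) = 2.1·8.7/1.1 = 16.609.
Squared-error loss ⇒ the optimal estimator is the posterior mean.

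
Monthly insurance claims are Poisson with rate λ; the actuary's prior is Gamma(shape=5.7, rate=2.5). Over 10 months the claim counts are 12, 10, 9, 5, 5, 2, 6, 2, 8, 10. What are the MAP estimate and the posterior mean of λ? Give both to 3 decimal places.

Σ counts = 69. Posterior: Gamma(shape = 5.7+69 = 74.7, rate = 2.5+10 = 12.5).
Mode = (α−1)/β = 73.7/12.5 = 5.896.
Mean = α/β = 74.7/12.5 = 5.976.

MAP: 5.896. Posterior mean: 5.976.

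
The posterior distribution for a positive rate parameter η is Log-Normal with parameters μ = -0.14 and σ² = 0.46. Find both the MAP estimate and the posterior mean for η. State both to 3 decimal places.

Mode = exp(μ − σ²) = exp(-0.60) = 0.549.
Mean = exp(μ + σ²/2) = exp(0.090) = 1.094.

MAP: 0.549. Posterior mean: 1.094.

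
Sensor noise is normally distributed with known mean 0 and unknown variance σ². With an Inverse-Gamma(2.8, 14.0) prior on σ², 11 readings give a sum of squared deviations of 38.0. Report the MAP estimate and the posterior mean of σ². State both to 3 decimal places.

Posterior: Inverse-Gamma(shape = 2.8+11/2 = 8.3, scale = 14.0+38.0/2 = 33.0).
Mode = β/(α+1) = 33.0/9.3 = 3.548.
Mean = β/(α−1) = 33.0/7.3 = 4.521.

MAP = 3.548, posterior mean = 4.521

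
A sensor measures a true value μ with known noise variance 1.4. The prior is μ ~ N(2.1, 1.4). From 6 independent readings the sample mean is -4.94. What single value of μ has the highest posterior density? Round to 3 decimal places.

Posterior for μ is Normal. Precision-weighted mean: (1/1.4·2.1 + 6/1.4·-4.94) / (1/1.4 + 6/1.4) = -3.934.
A Normal posterior is symmetric, so mode = mean.
This is the posterior mode — the MAP estimate.

-3.934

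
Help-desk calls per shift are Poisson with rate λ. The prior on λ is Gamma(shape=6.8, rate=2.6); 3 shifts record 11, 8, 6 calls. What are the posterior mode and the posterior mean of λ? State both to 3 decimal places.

Σ counts = 25. Posterior: Gamma(shape = 6.8+25 = 31.8, rate = 2.6+3 = 5.6).
Mode = (α−1)/β = 30.8/5.6 = 5.500.
Mean = α/β = 31.8/5.6 = 5.679.
Right-skewed posterior ⇒ mode < mean.

posterior mode = 5.500, posterior mean = 5.679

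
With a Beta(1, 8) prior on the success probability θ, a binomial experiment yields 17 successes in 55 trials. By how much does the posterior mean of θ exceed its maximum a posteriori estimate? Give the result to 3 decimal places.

Posterior: Beta(1+17, 8+38) = Beta(18, 46).
Mode = (18−1)/(18+46−2) = 17/62 = 0.274.
Mean = 18/(18+46) = 18/64 = 0.281.
Difference = 0.281 − 0.274 = 0.007.
The posterior is right-skewed, so the mean exceeds the mode.

0.007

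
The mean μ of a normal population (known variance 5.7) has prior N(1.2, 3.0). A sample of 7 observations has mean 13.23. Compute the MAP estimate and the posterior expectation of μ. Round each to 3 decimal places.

μ_MAP = 10.662, E[μ|data] = 10.662

Posterior for μ is Normal. Precision-weighted mean: (1/3.0·1.2 + 7/5.7·13.23) / (1/3.0 + 7/5.7) = 10.662.
A Normal posterior is symmetric, so mode = mean.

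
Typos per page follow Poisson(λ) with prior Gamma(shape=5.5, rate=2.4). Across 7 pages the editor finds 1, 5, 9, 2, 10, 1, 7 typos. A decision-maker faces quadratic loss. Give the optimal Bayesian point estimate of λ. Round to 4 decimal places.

4.3085

Σ counts = 35. Posterior: Gamma(shape = 5.5+35 = 40.5, rate = 2.4+7 = 9.4).
Mode = (α−1)/β = 39.5/9.4 = 4.2021.
Mean = α/β = 40.5/9.4 = 4.3085.
Quadratic loss ⇒ the optimal estimator is the posterior mean.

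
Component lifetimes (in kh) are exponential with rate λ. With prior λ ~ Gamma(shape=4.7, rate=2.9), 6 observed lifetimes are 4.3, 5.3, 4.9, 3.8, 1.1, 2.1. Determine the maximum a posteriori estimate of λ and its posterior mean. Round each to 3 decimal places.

λ_MAP = 0.398, E[λ|data] = 0.439

Σ times = 21.5. Posterior: Gamma(shape = 4.7+6 = 10.7, rate = 2.9+21.5 = 24.4).
Mode = (α−1)/β = 9.7/24.4 = 0.398.
Mean = α/β = 10.7/24.4 = 0.439.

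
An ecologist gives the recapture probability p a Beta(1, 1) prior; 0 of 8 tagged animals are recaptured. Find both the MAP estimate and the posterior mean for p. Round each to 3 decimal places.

Posterior: Beta(1+0, 1+8) = Beta(1, 9).
Since α = 1 ≤ 1 and β > 1, the Beta density is monotone decreasing on [0,1]; the mode is at 0.
Mean = 1/(1+9) = 0.100.
The mean is pulled above the mode by the posterior's right skew.

MAP estimate = 0.000, posterior mean = 0.100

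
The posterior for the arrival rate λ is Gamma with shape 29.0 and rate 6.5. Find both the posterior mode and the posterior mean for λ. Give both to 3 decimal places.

Mode = (α−1)/β = 28.0/6.5 = 4.308.
Mean = α/β = 29.0/6.5 = 4.462.

MAP: 4.308. Posterior mean: 4.462.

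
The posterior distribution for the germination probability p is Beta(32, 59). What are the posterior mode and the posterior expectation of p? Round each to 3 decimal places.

MAP = 0.348, posterior mean = 0.352

Mode = (32−1)/(32+59−2) = 31/89 = 0.348.
Mean = 32/(32+59) = 32/91 = 0.352.
The posterior is right-skewed, so the mean exceeds the mode.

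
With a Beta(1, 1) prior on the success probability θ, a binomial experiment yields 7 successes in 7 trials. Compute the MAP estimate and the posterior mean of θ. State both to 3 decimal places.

θ_MAP = 1.000, E[θ|data] = 0.889

Posterior: Beta(1+7, 1+0) = Beta(8, 1).
Since β = 1 ≤ 1 and α > 1, the Beta density is monotone increasing on [0,1]; the mode is at 1.
Mean = 8/(8+1) = 0.889.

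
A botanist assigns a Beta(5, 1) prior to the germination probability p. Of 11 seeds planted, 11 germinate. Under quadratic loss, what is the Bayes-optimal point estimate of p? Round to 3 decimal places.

0.941

Posterior: Beta(5+11, 1+0) = Beta(16, 1).
Since β = 1 ≤ 1 and α > 1, the Beta density is monotone increasing on [0,1]; the mode is at 1.
Mean = 16/(16+1) = 0.941.
Quadratic loss ⇒ the optimal estimator is the posterior mean.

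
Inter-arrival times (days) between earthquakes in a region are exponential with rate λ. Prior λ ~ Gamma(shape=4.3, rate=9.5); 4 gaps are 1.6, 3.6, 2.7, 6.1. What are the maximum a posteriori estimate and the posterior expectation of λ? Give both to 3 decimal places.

λ_MAP = 0.311, E[λ|data] = 0.353

Σ times = 14.0. Posterior: Gamma(shape = 4.3+4 = 8.3, rate = 9.5+14.0 = 23.5).
Mode = (α−1)/β = 7.3/23.5 = 0.311.
Mean = α/β = 8.3/23.5 = 0.353.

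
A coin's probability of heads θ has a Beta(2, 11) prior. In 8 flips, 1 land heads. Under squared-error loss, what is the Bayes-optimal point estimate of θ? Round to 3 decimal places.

0.143

Posterior: Beta(2+1, 11+7) = Beta(3, 18).
Mode = (3−1)/(3+18−2) = 2/19 = 0.105.
Mean = 3/(3+18) = 3/21 = 0.143.
Squared-error loss ⇒ the optimal estimator is the posterior mean.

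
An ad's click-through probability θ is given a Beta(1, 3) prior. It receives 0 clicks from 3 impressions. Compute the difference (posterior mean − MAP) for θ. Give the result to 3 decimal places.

Posterior: Beta(1+0, 3+3) = Beta(1, 6).
Since α = 1 ≤ 1 and β > 1, the Beta density is monotone decreasing on [0,1]; the mode is at 0.
Mean = 1/(1+6) = 0.143.
Difference = 0.143 − 0.000 = 0.143.

0.143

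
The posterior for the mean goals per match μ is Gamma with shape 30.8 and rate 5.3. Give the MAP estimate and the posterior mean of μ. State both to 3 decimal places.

Mode = (α−1)/β = 29.8/5.3 = 5.623.
Mean = α/β = 30.8/5.3 = 5.811.

MAP estimate = 5.623, posterior mean = 5.811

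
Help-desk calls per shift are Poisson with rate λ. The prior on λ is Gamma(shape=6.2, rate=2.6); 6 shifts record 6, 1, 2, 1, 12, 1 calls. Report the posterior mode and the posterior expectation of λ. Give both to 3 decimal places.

Σ counts = 23. Posterior: Gamma(shape = 6.2+23 = 29.2, rate = 2.6+6 = 8.6).
Mode = (α−1)/β = 28.2/8.6 = 3.279.
Mean = α/β = 29.2/8.6 = 3.395.
The posterior is right-skewed, so the mean exceeds the mode.

MAP = 3.279, posterior mean = 3.395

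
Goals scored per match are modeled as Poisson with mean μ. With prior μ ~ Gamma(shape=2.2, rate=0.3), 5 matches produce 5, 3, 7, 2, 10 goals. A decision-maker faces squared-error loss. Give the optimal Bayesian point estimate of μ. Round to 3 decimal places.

5.509

Σ counts = 27. Posterior: Gamma(shape = 2.2+27 = 29.2, rate = 0.3+5 = 5.3).
Mode = (α−1)/β = 28.2/5.3 = 5.321.
Mean = α/β = 29.2/5.3 = 5.509.
Squared-error loss ⇒ the optimal estimator is the posterior mean.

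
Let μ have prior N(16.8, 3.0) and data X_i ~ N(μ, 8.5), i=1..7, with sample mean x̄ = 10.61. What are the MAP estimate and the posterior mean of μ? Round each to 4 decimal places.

MAP = 12.3936, posterior mean = 12.3936

Posterior for μ is Normal. Precision-weighted mean: (1/3.0·16.8 + 7/8.5·10.61) / (1/3.0 + 7/8.5) = 12.3936.
A Normal posterior is symmetric, so mode = mean.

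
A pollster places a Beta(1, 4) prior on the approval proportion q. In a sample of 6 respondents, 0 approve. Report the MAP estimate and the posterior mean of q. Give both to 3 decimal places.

MAP: 0.000. Posterior mean: 0.091.

Posterior: Beta(1+0, 4+6) = Beta(1, 10).
Since α = 1 ≤ 1 and β > 1, the Beta density is monotone decreasing on [0,1]; the mode is at 0.
Mean = 1/(1+10) = 0.091.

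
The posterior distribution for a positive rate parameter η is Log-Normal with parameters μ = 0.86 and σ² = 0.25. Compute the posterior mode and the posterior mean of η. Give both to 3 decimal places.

Mode = exp(μ − σ²) = exp(0.61) = 1.840.
Mean = exp(μ + σ²/2) = exp(0.985) = 2.678.
Mean > mode: the posterior has a right tail.

MAP: 1.840. Posterior mean: 2.678.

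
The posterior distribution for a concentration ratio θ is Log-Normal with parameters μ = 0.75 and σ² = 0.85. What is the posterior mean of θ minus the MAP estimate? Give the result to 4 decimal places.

2.3333

Mode = exp(μ − σ²) = exp(-0.10) = 0.9048.
Mean = exp(μ + σ²/2) = exp(1.175) = 3.2381.
Difference = 3.2381 − 0.9048 = 2.3333.
The posterior is right-skewed, so the mean exceeds the mode.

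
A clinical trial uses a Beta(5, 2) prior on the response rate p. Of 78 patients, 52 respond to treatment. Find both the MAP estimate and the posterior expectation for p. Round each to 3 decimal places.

Posterior: Beta(5+52, 2+26) = Beta(57, 28).
Mode = (57−1)/(57+28−2) = 56/83 = 0.675.
Mean = 57/(57+28) = 57/85 = 0.671.

p_MAP = 0.675, E[p|data] = 0.671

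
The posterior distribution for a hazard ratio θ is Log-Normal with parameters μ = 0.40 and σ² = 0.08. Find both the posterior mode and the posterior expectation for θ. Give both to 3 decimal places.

Mode = exp(μ − σ²) = exp(0.32) = 1.377.
Mean = exp(μ + σ²/2) = exp(0.440) = 1.553.
The posterior is right-skewed, so the mean exceeds the mode.

MAP = 1.377; posterior mean = 1.553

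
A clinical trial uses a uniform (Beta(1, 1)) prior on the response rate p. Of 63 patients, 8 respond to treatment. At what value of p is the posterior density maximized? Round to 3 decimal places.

0.127

Posterior: Beta(1+8, 1+55) = Beta(9, 56).
Mode = (9−1)/(9+56−2) = 8/63 = 0.127.
With a flat prior the MAP equals the MLE, 8/63.
Mean = 9/(9+56) = 9/65 = 0.138.
This is the posterior mode — the MAP estimate.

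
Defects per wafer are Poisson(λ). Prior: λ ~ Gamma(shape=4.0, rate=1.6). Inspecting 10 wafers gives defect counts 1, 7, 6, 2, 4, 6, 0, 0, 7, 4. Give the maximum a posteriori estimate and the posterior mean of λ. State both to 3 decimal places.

Σ counts = 37. Posterior: Gamma(shape = 4.0+37 = 41.0, rate = 1.6+10 = 11.6).
Mode = (α−1)/β = 40.0/11.6 = 3.448.
Mean = α/β = 41.0/11.6 = 3.534.
Right-skewed posterior ⇒ mode < mean.

MAP: 3.448. Posterior mean: 3.534.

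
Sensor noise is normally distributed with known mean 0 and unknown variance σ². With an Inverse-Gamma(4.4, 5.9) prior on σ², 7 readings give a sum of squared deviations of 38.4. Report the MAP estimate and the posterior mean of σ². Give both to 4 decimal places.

σ²_MAP = 2.8202, E[σ²|data] = 3.6377

Posterior: Inverse-Gamma(shape = 4.4+7/2 = 7.9, scale = 5.9+38.4/2 = 25.1).
Mode = β/(α+1) = 25.1/8.9 = 2.8202.
Mean = β/(α−1) = 25.1/6.9 = 3.6377.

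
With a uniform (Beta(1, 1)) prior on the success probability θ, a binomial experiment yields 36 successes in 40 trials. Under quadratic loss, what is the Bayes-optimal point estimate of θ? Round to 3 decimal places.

0.881

Posterior: Beta(1+36, 1+4) = Beta(37, 5).
Mode = (37−1)/(37+5−2) = 36/40 = 0.900.
With a flat prior the MAP equals the MLE, 36/40.
Mean = 37/(37+5) = 37/42 = 0.881.
Quadratic loss ⇒ the optimal estimator is the posterior mean.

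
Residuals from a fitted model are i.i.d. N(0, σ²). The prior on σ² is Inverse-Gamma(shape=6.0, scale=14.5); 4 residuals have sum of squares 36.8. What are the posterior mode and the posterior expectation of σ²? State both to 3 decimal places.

Posterior: Inverse-Gamma(shape = 6.0+4/2 = 8.0, scale = 14.5+36.8/2 = 32.9).
Mode = β/(α+1) = 32.9/9.0 = 3.656.
Mean = β/(α−1) = 32.9/7.0 = 4.700.
Mean > mode: the posterior has a right tail.

MAP: 3.656. Posterior mean: 4.700.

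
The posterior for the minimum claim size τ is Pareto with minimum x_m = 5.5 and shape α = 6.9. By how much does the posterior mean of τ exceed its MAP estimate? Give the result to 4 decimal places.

The Pareto density is strictly decreasing on [x_m, ∞), so the mode is x_m = 5.5000.
Mean = α·x_m/(α−1) = 6.9·5.5/5.9 = 6.4322.
Difference = 6.4322 − 5.5000 = 0.9322.

0.9322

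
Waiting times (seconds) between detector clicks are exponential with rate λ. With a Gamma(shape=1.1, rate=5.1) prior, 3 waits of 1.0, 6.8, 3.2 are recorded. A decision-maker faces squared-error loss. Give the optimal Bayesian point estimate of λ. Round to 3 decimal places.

0.255

Σ times = 11.0. Posterior: Gamma(shape = 1.1+3 = 4.1, rate = 5.1+11.0 = 16.1).
Mode = (α−1)/β = 3.1/16.1 = 0.193.
Mean = α/β = 4.1/16.1 = 0.255.
Squared-error loss ⇒ the optimal estimator is the posterior mean.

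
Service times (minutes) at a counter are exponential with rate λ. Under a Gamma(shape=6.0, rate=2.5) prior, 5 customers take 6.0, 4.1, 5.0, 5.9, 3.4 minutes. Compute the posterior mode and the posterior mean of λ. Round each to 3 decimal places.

Σ times = 24.4. Posterior: Gamma(shape = 6.0+5 = 11.0, rate = 2.5+24.4 = 26.9).
Mode = (α−1)/β = 10.0/26.9 = 0.372.
Mean = α/β = 11.0/26.9 = 0.409.

MAP: 0.372. Posterior mean: 0.409.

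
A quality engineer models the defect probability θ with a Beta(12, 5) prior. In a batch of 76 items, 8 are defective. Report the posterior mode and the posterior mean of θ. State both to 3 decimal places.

Posterior: Beta(12+8, 5+68) = Beta(20, 73).
Mode = (20−1)/(20+73−2) = 19/91 = 0.209.
Mean = 20/(20+73) = 20/93 = 0.215.
The mean is pulled above the mode by the posterior's right skew.

MAP = 0.209; posterior mean = 0.215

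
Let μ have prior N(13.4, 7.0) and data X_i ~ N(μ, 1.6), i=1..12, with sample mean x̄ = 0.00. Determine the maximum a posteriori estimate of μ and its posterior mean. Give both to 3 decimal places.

Posterior for μ is Normal. Precision-weighted mean: (1/7.0·13.4 + 12/1.6·0.00) / (1/7.0 + 12/1.6) = 0.250.
A Normal posterior is symmetric, so mode = mean.

MAP: 0.250. Posterior mean: 0.250.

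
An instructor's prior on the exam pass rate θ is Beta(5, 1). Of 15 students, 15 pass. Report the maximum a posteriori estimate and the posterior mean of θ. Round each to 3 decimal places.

Posterior: Beta(5+15, 1+0) = Beta(20, 1).
Since β = 1 ≤ 1 and α > 1, the Beta density is monotone increasing on [0,1]; the mode is at 1.
Mean = 20/(20+1) = 0.952.

MAP = 1.000; posterior mean = 0.952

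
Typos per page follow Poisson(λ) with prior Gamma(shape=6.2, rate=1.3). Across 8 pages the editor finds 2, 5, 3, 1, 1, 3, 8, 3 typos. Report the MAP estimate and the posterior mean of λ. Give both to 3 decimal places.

Σ counts = 26. Posterior: Gamma(shape = 6.2+26 = 32.2, rate = 1.3+8 = 9.3).
Mode = (α−1)/β = 31.2/9.3 = 3.355.
Mean = α/β = 32.2/9.3 = 3.462.
Mean > mode: the posterior has a right tail.

MAP = 3.355; posterior mean = 3.462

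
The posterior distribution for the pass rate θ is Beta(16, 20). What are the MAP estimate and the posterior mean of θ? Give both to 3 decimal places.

Mode = (16−1)/(16+20−2) = 15/34 = 0.441.
Mean = 16/(16+20) = 16/36 = 0.444.

MAP: 0.441. Posterior mean: 0.444.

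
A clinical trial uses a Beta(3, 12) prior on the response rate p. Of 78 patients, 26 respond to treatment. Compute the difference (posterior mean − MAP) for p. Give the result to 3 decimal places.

Posterior: Beta(3+26, 12+52) = Beta(29, 64).
Mode = (29−1)/(29+64−2) = 28/91 = 0.308.
Mean = 29/(29+64) = 29/93 = 0.312.
Difference = 0.312 − 0.308 = 0.004.

0.004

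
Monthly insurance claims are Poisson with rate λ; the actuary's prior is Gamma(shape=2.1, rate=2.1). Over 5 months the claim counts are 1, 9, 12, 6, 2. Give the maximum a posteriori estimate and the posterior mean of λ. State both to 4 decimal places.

Σ counts = 30. Posterior: Gamma(shape = 2.1+30 = 32.1, rate = 2.1+5 = 7.1).
Mode = (α−1)/β = 31.1/7.1 = 4.3803.
Mean = α/β = 32.1/7.1 = 4.5211.

MAP = 4.3803, posterior mean = 4.5211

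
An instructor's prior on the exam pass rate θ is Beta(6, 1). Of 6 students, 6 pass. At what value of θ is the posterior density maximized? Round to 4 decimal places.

1.0000

Posterior: Beta(6+6, 1+0) = Beta(12, 1).
Since β = 1 ≤ 1 and α > 1, the Beta density is monotone increasing on [0,1]; the mode is at 1.
Mean = 12/(12+1) = 0.9231.
This is the posterior mode — the MAP estimate.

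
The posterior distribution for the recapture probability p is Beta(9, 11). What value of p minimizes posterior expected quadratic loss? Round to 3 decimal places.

0.450

Mode = (9−1)/(9+11−2) = 8/18 = 0.444.
Mean = 9/(9+11) = 9/20 = 0.450.
Quadratic loss ⇒ the optimal estimator is the posterior mean.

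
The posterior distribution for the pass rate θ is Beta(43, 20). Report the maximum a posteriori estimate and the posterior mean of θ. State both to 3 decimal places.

MAP: 0.689. Posterior mean: 0.683.

Mode = (43−1)/(43+20−2) = 42/61 = 0.689.
Mean = 43/(43+20) = 43/63 = 0.683.
Mode > mean: the posterior has a left tail.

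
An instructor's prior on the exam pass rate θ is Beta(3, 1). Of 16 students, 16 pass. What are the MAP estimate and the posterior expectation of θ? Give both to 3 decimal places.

MAP = 1.000, posterior mean = 0.950

Posterior: Beta(3+16, 1+0) = Beta(19, 1).
Since β = 1 ≤ 1 and α > 1, the Beta density is monotone increasing on [0,1]; the mode is at 1.
Mean = 19/(19+1) = 0.950.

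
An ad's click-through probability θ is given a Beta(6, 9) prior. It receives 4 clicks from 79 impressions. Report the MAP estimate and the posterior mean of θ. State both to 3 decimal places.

Posterior: Beta(6+4, 9+75) = Beta(10, 84).
Mode = (10−1)/(10+84−2) = 9/92 = 0.098.
Mean = 10/(10+84) = 10/94 = 0.106.

MAP: 0.098. Posterior mean: 0.106.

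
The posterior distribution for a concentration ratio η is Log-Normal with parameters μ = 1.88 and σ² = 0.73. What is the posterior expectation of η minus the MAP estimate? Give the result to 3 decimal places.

Mode = exp(μ − σ²) = exp(1.15) = 3.158.
Mean = exp(μ + σ²/2) = exp(2.245) = 9.440.
Difference = 9.440 − 3.158 = 6.282.
The posterior is right-skewed, so the mean exceeds the mode.

6.282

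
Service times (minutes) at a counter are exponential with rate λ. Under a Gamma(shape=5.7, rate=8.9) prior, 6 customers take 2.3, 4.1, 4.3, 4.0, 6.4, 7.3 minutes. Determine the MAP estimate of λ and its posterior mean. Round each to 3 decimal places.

λ_MAP = 0.287, E[λ|data] = 0.314

Σ times = 28.4. Posterior: Gamma(shape = 5.7+6 = 11.7, rate = 8.9+28.4 = 37.3).
Mode = (α−1)/β = 10.7/37.3 = 0.287.
Mean = α/β = 11.7/37.3 = 0.314.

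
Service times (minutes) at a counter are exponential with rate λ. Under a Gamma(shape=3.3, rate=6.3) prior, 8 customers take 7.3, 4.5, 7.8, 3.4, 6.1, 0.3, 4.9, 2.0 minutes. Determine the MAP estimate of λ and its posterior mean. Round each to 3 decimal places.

Σ times = 36.3. Posterior: Gamma(shape = 3.3+8 = 11.3, rate = 6.3+36.3 = 42.6).
Mode = (α−1)/β = 10.3/42.6 = 0.242.
Mean = α/β = 11.3/42.6 = 0.265.

MAP = 0.242; posterior mean = 0.265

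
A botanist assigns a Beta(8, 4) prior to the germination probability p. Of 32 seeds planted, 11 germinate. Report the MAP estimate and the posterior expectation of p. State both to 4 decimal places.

Posterior: Beta(8+11, 4+21) = Beta(19, 25).
Mode = (19−1)/(19+25−2) = 18/42 = 0.4286.
Mean = 19/(19+25) = 19/44 = 0.4318.
The mean is pulled above the mode by the posterior's right skew.

MAP estimate = 0.4286, posterior expectation = 0.4318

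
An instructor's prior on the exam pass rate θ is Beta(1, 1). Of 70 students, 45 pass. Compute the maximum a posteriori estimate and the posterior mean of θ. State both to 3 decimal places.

Posterior: Beta(1+45, 1+25) = Beta(46, 26).
Mode = (46−1)/(46+26−2) = 45/70 = 0.643.
With a flat prior the MAP equals the MLE, 45/70.
Mean = 46/(46+26) = 46/72 = 0.639.

θ_MAP = 0.643, E[θ|data] = 0.639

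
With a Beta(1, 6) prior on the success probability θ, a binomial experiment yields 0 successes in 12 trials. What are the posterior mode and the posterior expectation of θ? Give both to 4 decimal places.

posterior mode = 0.0000, posterior expectation = 0.0526

Posterior: Beta(1+0, 6+12) = Beta(1, 18).
Since α = 1 ≤ 1 and β > 1, the Beta density is monotone decreasing on [0,1]; the mode is at 0.
Mean = 1/(1+18) = 0.0526.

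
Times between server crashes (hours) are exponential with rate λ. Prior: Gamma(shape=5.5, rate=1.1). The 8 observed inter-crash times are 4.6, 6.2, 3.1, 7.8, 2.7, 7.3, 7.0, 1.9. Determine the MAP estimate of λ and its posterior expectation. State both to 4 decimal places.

MAP = 0.2998; posterior mean = 0.3237

Σ times = 40.6. Posterior: Gamma(shape = 5.5+8 = 13.5, rate = 1.1+40.6 = 41.7).
Mode = (α−1)/β = 12.5/41.7 = 0.2998.
Mean = α/β = 13.5/41.7 = 0.3237.
Mean > mode: the posterior has a right tail.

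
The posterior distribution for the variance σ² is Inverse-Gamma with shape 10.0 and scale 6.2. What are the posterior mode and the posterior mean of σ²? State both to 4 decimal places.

σ²_MAP = 0.5636, E[σ²|data] = 0.6889

Mode = β/(α+1) = 6.2/11.0 = 0.5636.
Mean = β/(α−1) = 6.2/9.0 = 0.6889.
The posterior is right-skewed, so the mean exceeds the mode.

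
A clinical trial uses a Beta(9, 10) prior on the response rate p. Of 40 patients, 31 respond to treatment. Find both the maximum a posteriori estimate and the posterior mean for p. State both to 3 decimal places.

MAP: 0.684. Posterior mean: 0.678.

Posterior: Beta(9+31, 10+9) = Beta(40, 19).
Mode = (40−1)/(40+19−2) = 39/57 = 0.684.
Mean = 40/(40+19) = 40/59 = 0.678.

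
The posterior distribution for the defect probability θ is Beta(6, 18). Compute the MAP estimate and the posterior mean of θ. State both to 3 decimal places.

MAP estimate = 0.227, posterior mean = 0.250

Mode = (6−1)/(6+18−2) = 5/22 = 0.227.
Mean = 6/(6+18) = 6/24 = 0.250.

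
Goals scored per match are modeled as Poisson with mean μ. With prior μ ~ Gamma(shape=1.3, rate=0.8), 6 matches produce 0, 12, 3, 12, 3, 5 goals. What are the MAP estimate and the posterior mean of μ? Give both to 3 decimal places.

MAP: 5.191. Posterior mean: 5.338.

Σ counts = 35. Posterior: Gamma(shape = 1.3+35 = 36.3, rate = 0.8+6 = 6.8).
Mode = (α−1)/β = 35.3/6.8 = 5.191.
Mean = α/β = 36.3/6.8 = 5.338.
The mean is pulled above the mode by the posterior's right skew.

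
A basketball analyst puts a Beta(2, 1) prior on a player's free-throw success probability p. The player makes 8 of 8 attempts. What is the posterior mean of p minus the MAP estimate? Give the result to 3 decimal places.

Posterior: Beta(2+8, 1+0) = Beta(10, 1).
Since β = 1 ≤ 1 and α > 1, the Beta density is monotone increasing on [0,1]; the mode is at 1.
Mean = 10/(10+1) = 0.909.
Difference = 0.909 − 1.000 = -0.091.
Mode > mean: the posterior has a left tail.

-0.091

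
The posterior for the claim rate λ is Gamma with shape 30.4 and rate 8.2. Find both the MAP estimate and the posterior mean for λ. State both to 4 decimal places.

MAP: 3.5854. Posterior mean: 3.7073.

Mode = (α−1)/β = 29.4/8.2 = 3.5854.
Mean = α/β = 30.4/8.2 = 3.7073.
Right-skewed posterior ⇒ mode < mean.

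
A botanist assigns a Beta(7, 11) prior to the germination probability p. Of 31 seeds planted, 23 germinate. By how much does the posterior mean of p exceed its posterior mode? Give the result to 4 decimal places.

Posterior: Beta(7+23, 11+8) = Beta(30, 19).
Mode = (30−1)/(30+19−2) = 29/47 = 0.6170.
Mean = 30/(30+19) = 30/49 = 0.6122.
Difference = 0.6122 − 0.6170 = -0.0048.

-0.0048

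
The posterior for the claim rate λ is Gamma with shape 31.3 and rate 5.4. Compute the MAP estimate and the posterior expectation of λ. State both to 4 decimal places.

MAP = 5.6111, posterior mean = 5.7963

Mode = (α−1)/β = 30.3/5.4 = 5.6111.
Mean = α/β = 31.3/5.4 = 5.7963.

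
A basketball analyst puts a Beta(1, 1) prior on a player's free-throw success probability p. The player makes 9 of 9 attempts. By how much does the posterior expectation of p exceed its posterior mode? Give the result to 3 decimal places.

-0.091

Posterior: Beta(1+9, 1+0) = Beta(10, 1).
Since β = 1 ≤ 1 and α > 1, the Beta density is monotone increasing on [0,1]; the mode is at 1.
Mean = 10/(10+1) = 0.909.
Difference = 0.909 − 1.000 = -0.091.
Mode > mean: the posterior has a left tail.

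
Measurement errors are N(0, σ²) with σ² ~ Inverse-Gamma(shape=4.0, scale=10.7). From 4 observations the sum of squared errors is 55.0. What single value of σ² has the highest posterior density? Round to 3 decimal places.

Posterior: Inverse-Gamma(shape = 4.0+4/2 = 6.0, scale = 10.7+55.0/2 = 38.2).
Mode = β/(α+1) = 38.2/7.0 = 5.457.
Mean = β/(α−1) = 38.2/5.0 = 7.640.
This is the posterior mode — the MAP estimate.

5.457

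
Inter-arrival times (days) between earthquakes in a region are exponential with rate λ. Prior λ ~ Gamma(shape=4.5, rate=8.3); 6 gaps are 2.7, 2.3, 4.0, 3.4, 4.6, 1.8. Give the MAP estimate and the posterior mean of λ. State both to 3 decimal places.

MAP = 0.351; posterior mean = 0.387

Σ times = 18.8. Posterior: Gamma(shape = 4.5+6 = 10.5, rate = 8.3+18.8 = 27.1).
Mode = (α−1)/β = 9.5/27.1 = 0.351.
Mean = α/β = 10.5/27.1 = 0.387.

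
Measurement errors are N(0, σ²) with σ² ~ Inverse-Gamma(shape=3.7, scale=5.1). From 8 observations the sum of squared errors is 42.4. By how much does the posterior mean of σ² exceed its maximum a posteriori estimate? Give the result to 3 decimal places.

Posterior: Inverse-Gamma(shape = 3.7+8/2 = 7.7, scale = 5.1+42.4/2 = 26.3).
Mode = β/(α+1) = 26.3/8.7 = 3.023.
Mean = β/(α−1) = 26.3/6.7 = 3.925.
Difference = 3.925 − 3.023 = 0.902.

0.902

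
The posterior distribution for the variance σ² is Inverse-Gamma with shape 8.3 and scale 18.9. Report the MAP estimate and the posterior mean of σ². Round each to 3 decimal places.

Mode = β/(α+1) = 18.9/9.3 = 2.032.
Mean = β/(α−1) = 18.9/7.3 = 2.589.
The posterior is right-skewed, so the mean exceeds the mode.

MAP = 2.032, posterior mean = 2.589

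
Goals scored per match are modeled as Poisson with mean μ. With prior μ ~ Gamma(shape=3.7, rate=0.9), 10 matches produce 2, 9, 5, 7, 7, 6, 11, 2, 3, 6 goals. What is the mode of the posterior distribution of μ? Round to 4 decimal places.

5.5688

Σ counts = 58. Posterior: Gamma(shape = 3.7+58 = 61.7, rate = 0.9+10 = 10.9).
Mode = (α−1)/β = 60.7/10.9 = 5.5688.
Mean = α/β = 61.7/10.9 = 5.6606.
This is the posterior mode — the MAP estimate.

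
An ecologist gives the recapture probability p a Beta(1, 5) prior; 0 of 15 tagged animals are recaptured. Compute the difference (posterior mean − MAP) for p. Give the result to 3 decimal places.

0.048

Posterior: Beta(1+0, 5+15) = Beta(1, 20).
Since α = 1 ≤ 1 and β > 1, the Beta density is monotone decreasing on [0,1]; the mode is at 0.
Mean = 1/(1+20) = 0.048.
Difference = 0.048 − 0.000 = 0.048.
Right-skewed posterior ⇒ mode < mean.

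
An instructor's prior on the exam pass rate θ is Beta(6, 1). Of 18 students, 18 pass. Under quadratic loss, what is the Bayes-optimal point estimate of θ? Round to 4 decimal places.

0.9600

Posterior: Beta(6+18, 1+0) = Beta(24, 1).
Since β = 1 ≤ 1 and α > 1, the Beta density is monotone increasing on [0,1]; the mode is at 1.
Mean = 24/(24+1) = 0.9600.
Quadratic loss ⇒ the optimal estimator is the posterior mean.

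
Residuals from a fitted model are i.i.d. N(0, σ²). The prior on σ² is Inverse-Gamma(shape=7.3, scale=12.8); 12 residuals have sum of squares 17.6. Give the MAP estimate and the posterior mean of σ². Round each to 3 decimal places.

Posterior: Inverse-Gamma(shape = 7.3+12/2 = 13.3, scale = 12.8+17.6/2 = 21.6).
Mode = β/(α+1) = 21.6/14.3 = 1.510.
Mean = β/(α−1) = 21.6/12.3 = 1.756.

MAP = 1.510; posterior mean = 1.756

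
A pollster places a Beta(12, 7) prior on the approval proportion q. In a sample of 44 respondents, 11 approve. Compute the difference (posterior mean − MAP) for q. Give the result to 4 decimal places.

Posterior: Beta(12+11, 7+33) = Beta(23, 40).
Mode = (23−1)/(23+40−2) = 22/61 = 0.3607.
Mean = 23/(23+40) = 23/63 = 0.3651.
Difference = 0.3651 − 0.3607 = 0.0044.

0.0044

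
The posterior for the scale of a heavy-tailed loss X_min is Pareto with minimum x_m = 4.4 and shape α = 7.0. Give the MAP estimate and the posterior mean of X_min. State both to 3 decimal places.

The Pareto density is strictly decreasing on [x_m, ∞), so the mode is x_m = 4.400.
Mean = α·x_m/(α−1) = 7.0·4.4/6.0 = 5.133.
Mean > mode: the posterior has a right tail.

X_min_MAP = 4.400, E[X_min|data] = 5.133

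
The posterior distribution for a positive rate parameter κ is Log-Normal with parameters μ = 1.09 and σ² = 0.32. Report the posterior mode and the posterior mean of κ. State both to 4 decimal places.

MAP = 2.1598, posterior mean = 3.4903

Mode = exp(μ − σ²) = exp(0.77) = 2.1598.
Mean = exp(μ + σ²/2) = exp(1.250) = 3.4903.
The posterior is right-skewed, so the mean exceeds the mode.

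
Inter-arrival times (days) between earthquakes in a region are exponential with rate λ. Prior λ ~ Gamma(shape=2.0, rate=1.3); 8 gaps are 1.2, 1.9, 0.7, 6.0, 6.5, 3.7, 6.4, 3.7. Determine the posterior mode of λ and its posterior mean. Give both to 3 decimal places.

Σ times = 30.1. Posterior: Gamma(shape = 2.0+8 = 10.0, rate = 1.3+30.1 = 31.4).
Mode = (α−1)/β = 9.0/31.4 = 0.287.
Mean = α/β = 10.0/31.4 = 0.318.

MAP = 0.287, posterior mean = 0.318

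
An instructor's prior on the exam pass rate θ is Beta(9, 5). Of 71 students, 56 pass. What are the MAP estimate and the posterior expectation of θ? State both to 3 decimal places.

θ_MAP = 0.771, E[θ|data] = 0.765

Posterior: Beta(9+56, 5+15) = Beta(65, 20).
Mode = (65−1)/(65+20−2) = 64/83 = 0.771.
Mean = 65/(65+20) = 65/85 = 0.765.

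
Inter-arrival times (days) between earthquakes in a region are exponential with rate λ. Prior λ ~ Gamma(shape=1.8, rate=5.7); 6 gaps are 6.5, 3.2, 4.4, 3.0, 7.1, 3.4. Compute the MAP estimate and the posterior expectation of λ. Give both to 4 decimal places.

MAP estimate = 0.2042, posterior expectation = 0.2342

Σ times = 27.6. Posterior: Gamma(shape = 1.8+6 = 7.8, rate = 5.7+27.6 = 33.3).
Mode = (α−1)/β = 6.8/33.3 = 0.2042.
Mean = α/β = 7.8/33.3 = 0.2342.
Right-skewed posterior ⇒ mode < mean.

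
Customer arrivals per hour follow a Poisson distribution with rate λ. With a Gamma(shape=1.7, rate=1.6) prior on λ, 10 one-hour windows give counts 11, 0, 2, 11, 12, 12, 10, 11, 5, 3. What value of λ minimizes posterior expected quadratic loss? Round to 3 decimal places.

Σ counts = 77. Posterior: Gamma(shape = 1.7+77 = 78.7, rate = 1.6+10 = 11.6).
Mode = (α−1)/β = 77.7/11.6 = 6.698.
Mean = α/β = 78.7/11.6 = 6.784.
Quadratic loss ⇒ the optimal estimator is the posterior mean.

6.784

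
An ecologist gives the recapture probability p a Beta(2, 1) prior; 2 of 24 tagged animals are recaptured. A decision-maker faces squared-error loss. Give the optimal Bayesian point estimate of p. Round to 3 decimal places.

Posterior: Beta(2+2, 1+22) = Beta(4, 23).
Mode = (4−1)/(4+23−2) = 3/25 = 0.120.
Mean = 4/(4+23) = 4/27 = 0.148.
Squared-error loss ⇒ the optimal estimator is the posterior mean.

0.148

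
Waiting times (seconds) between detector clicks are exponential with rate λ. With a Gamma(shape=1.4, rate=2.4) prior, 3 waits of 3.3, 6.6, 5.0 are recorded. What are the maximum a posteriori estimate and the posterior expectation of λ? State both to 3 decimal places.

Σ times = 14.9. Posterior: Gamma(shape = 1.4+3 = 4.4, rate = 2.4+14.9 = 17.3).
Mode = (α−1)/β = 3.4/17.3 = 0.197.
Mean = α/β = 4.4/17.3 = 0.254.

maximum a posteriori estimate = 0.197, posterior expectation = 0.254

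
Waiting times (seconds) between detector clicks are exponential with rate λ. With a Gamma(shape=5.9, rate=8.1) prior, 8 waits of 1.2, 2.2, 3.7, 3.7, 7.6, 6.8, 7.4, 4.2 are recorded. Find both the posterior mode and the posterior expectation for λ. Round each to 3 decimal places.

Σ times = 36.8. Posterior: Gamma(shape = 5.9+8 = 13.9, rate = 8.1+36.8 = 44.9).
Mode = (α−1)/β = 12.9/44.9 = 0.287.
Mean = α/β = 13.9/44.9 = 0.310.
The mean is pulled above the mode by the posterior's right skew.

MAP: 0.287. Posterior mean: 0.310.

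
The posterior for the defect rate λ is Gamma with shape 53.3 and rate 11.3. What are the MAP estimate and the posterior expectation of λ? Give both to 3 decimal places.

MAP estimate = 4.628, posterior expectation = 4.717

Mode = (α−1)/β = 52.3/11.3 = 4.628.
Mean = α/β = 53.3/11.3 = 4.717.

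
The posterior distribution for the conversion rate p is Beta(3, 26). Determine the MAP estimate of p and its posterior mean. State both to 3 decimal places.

MAP = 0.074, posterior mean = 0.103

Mode = (3−1)/(3+26−2) = 2/27 = 0.074.
Mean = 3/(3+26) = 3/29 = 0.103.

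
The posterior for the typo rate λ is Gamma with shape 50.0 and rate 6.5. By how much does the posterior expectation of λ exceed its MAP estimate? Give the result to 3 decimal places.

Mode = (α−1)/β = 49.0/6.5 = 7.538.
Mean = α/β = 50.0/6.5 = 7.692.
Difference = 7.692 − 7.538 = 0.154.
Right-skewed posterior ⇒ mode < mean.

0.154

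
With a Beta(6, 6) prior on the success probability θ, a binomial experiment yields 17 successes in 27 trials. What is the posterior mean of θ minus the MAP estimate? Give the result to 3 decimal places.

-0.005

Posterior: Beta(6+17, 6+10) = Beta(23, 16).
Mode = (23−1)/(23+16−2) = 22/37 = 0.595.
Mean = 23/(23+16) = 23/39 = 0.590.
Difference = 0.590 − 0.595 = -0.005.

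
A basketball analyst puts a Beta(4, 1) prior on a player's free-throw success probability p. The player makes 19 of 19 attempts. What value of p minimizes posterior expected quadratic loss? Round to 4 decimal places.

Posterior: Beta(4+19, 1+0) = Beta(23, 1).
Since β = 1 ≤ 1 and α > 1, the Beta density is monotone increasing on [0,1]; the mode is at 1.
Mean = 23/(23+1) = 0.9583.
Quadratic loss ⇒ the optimal estimator is the posterior mean.

0.9583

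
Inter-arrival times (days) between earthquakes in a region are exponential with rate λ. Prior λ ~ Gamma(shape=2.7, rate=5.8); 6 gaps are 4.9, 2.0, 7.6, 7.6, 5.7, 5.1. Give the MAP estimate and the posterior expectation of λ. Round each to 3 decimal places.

MAP = 0.199, posterior mean = 0.225

Σ times = 32.9. Posterior: Gamma(shape = 2.7+6 = 8.7, rate = 5.8+32.9 = 38.7).
Mode = (α−1)/β = 7.7/38.7 = 0.199.
Mean = α/β = 8.7/38.7 = 0.225.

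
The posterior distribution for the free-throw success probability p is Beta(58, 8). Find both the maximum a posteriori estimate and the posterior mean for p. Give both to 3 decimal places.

MAP = 0.891; posterior mean = 0.879

Mode = (58−1)/(58+8−2) = 57/64 = 0.891.
Mean = 58/(58+8) = 58/66 = 0.879.
The posterior is left-skewed, so the mode exceeds the mean.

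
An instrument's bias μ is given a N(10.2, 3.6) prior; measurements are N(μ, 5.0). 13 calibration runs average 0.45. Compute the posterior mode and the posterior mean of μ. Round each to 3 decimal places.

posterior mode = 1.391, posterior mean = 1.391

Posterior for μ is Normal. Precision-weighted mean: (1/3.6·10.2 + 13/5.0·0.45) / (1/3.6 + 13/5.0) = 1.391.
A Normal posterior is symmetric, so mode = mean.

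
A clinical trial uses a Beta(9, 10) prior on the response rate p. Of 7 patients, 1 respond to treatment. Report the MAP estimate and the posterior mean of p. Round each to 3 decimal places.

Posterior: Beta(9+1, 10+6) = Beta(10, 16).
Mode = (10−1)/(10+16−2) = 9/24 = 0.375.
Mean = 10/(10+16) = 10/26 = 0.385.

MAP: 0.375. Posterior mean: 0.385.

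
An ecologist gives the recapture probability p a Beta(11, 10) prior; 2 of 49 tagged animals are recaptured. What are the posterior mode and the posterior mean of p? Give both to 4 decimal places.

MAP: 0.1765. Posterior mean: 0.1857.

Posterior: Beta(11+2, 10+47) = Beta(13, 57).
Mode = (13−1)/(13+57−2) = 12/68 = 0.1765.
Mean = 13/(13+57) = 13/70 = 0.1857.
Mean > mode: the posterior has a right tail.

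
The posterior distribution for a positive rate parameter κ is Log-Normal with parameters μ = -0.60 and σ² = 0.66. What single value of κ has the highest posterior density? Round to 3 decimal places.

Mode = exp(μ − σ²) = exp(-1.26) = 0.284.
Mean = exp(μ + σ²/2) = exp(-0.270) = 0.763.
This is the posterior mode — the MAP estimate.

0.284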